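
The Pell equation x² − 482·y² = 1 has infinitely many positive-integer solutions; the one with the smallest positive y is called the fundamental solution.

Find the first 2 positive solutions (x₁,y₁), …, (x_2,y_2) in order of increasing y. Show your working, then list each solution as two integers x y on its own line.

483 22
466577 21252

√482 = [21; 1,20,1,42, …], period ℓ=4 (even) → k=3
i=0: a=21 ⇒ p=21, q=1
…
i=2: a=20 ⇒ p=461, q=21
i=3: a=1 ⇒ p=483, q=22
(x₁, y₁) = (483, 22);  483² − 482·22² = 1 ✓
n=2: (483,22)∘(483,22) = (483·483+482·22·22, 483·22+22·483) = (466577,21252)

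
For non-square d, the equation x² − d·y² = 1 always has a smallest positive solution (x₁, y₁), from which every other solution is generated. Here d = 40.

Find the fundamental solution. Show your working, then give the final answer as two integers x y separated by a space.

d=40: √d = [6; 3,12] (ℓ=2, even), read p_1/q_1
i=0: a=6 ⇒ p=6, q=1
i=1: a=3 ⇒ p=19, q=3
→ (19, 3).  Check: 19²=361, 40·3²=360, difference 1.

19 3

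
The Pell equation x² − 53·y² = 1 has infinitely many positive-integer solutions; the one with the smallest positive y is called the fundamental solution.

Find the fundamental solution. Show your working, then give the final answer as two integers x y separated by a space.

66249 9100

d=53: √d = [7; 3,1,1,3,14] (ℓ=5, odd), read p_9/q_9
step 0: (7, 1)  from 7·(1,0) + (0,1)
…
step 2: (29, 4)  from 1·(22,3) + (7,1)
…
step 8: (18557, 2549)  from 1·(10578,1453) + (7979,1096)
step 9: (66249, 9100)  from 3·(18557,2549) + (10578,1453)
fundamental: x₁=66249, y₁=9100  (since 4388930001 − 53·82810000 = 1)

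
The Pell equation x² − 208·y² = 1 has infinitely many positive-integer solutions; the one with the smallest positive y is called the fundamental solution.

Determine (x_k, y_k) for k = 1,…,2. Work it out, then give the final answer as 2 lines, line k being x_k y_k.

√208 → a₀=14, period (2,2,1,2,2,28); ℓ=6 even so k=5
i=0: a=14 ⇒ p=14, q=1
i=1: a=2 ⇒ p=29, q=2
…
i=4: a=2 ⇒ p=274, q=19
i=5: a=2 ⇒ p=649, q=45
fundamental: x₁=649, y₁=45  (since 421201 − 208·2025 = 1)
n=2: (649,45)∘(649,45) = (649·649+208·45·45, 649·45+45·649) = (842401,58410)

649 45
842401 58410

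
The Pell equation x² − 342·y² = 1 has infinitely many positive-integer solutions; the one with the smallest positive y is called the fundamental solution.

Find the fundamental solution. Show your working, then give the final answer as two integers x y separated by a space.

37 2

√342 → a₀=18, period (2,36); ℓ=2 even so k=1
i=0: a=18 ⇒ p=18, q=1
i=1: a=2 ⇒ p=37, q=2
→ (37, 2).  Check: 37²=1369, 342·2²=1368, difference 1.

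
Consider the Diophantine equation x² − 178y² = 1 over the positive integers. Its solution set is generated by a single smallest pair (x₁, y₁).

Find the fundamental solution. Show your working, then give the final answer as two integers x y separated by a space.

1601 120

[13; 2,1,12,1,2,26] for √178; ℓ=6 ⇒ convergent index 5
i=0: a=13 ⇒ p=13, q=1
…
i=4: a=1 ⇒ p=547, q=41
i=5: a=2 ⇒ p=1601, q=120
→ (1601, 120).  Check: 1601²=2563201, 178·120²=2563200, difference 1.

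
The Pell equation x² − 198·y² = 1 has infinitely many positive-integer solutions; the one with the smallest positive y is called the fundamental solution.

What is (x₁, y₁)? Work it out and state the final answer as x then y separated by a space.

d=198: √d = [14; 14,28] (ℓ=2, even), read p_1/q_1
k=0  a_k=14  p_k/q_k = 14/1
k=1  a_k=14  p_k/q_k = 197/14
fundamental: x₁=197, y₁=14  (since 38809 − 198·196 = 1)

197 14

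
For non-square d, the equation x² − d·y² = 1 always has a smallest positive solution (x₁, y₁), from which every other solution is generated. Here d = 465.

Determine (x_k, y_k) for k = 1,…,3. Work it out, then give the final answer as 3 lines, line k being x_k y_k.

15871 736
503777281 23362112
15990898437631 741560158368

[21; 1,1,3,2,2,2,3,1,1,42] for √465; ℓ=10 ⇒ convergent index 9
i=0: a=21 ⇒ p=21, q=1
i=1: a=1 ⇒ p=22, q=1
i=2: a=1 ⇒ p=43, q=2
…
i=5: a=2 ⇒ p=841, q=39
…
i=8: a=1 ⇒ p=8949, q=415
i=9: a=1 ⇒ p=15871, q=736
fundamental: x₁=15871, y₁=736  (since 251888641 − 465·541696 = 1)
(x_2, y_2) = (15871·15871 + 465·736·736, 15871·736 + 736·15871) = (503777281, 23362112)
(x_3, y_3) = (15871·503777281 + 465·736·23362112, 15871·23362112 + 736·503777281) = (15990898437631, 741560158368)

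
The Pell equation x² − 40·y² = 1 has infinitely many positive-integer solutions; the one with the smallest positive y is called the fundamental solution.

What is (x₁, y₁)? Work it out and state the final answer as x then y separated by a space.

d=40: √d = [6; 3,12] (ℓ=2, even), read p_1/q_1
a_0=6:  p_0=6·1+0=6,  q_0=6·0+1=1
a_1=3:  p_1=3·6+1=19,  q_1=3·1+0=3
→ (19, 3).  Check: 19²=361, 40·3²=360, difference 1.

19 3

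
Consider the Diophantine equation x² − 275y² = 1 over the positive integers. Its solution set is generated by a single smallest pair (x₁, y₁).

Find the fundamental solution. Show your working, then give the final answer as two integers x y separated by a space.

199 12

√275 = [16; 1,1,2,1,1,32, …], period ℓ=6 (even) → k=5
a_0=16:  p_0=16·1+0=16,  q_0=16·0+1=1
a_1=1:  p_1=1·16+1=17,  q_1=1·1+0=1
…
a_3=2:  p_3=2·33+17=83,  q_3=2·2+1=5
a_4=1:  p_4=1·83+33=116,  q_4=1·5+2=7
a_5=1:  p_5=1·116+83=199,  q_5=1·7+5=12
(x₁, y₁) = (199, 12);  199² − 275·12² = 1 ✓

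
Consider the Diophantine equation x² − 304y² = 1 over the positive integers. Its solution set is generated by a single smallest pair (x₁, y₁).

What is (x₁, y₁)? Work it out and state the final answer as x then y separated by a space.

√304 → a₀=17, period (2,3,2,1,1,1,1,1,2,3,2,34); ℓ=12 even so k=11
k=0  a_k=17  p_k/q_k = 17/1
…
k=4  a_k=1  p_k/q_k = 401/23
…
k=7  a_k=1  p_k/q_k = 1761/101
…
k=10  a_k=3  p_k/q_k = 25177/1444
k=11  a_k=2  p_k/q_k = 57799/3315
fundamental: x₁=57799, y₁=3315  (since 3340724401 − 304·10989225 = 1)

57799 3315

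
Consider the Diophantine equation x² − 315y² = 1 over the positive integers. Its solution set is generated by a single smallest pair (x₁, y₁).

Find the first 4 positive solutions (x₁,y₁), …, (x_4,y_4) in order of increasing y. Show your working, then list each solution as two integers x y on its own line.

√315 → a₀=17, period (1,2,1,34); ℓ=4 even so k=3
step 0: (17, 1)  from 17·(1,0) + (0,1)
…
step 2: (53, 3)  from 2·(18,1) + (17,1)
step 3: (71, 4)  from 1·(53,3) + (18,1)
(x₁, y₁) = (71, 4);  71² − 315·4² = 1 ✓
(71+4√315)^2 = 10081 + 568√315
(71+4√315)^3 = 1431431 + 80652√315
(71+4√315)^4 = 203253121 + 11452016√315

71 4
10081 568
1431431 80652
203253121 11452016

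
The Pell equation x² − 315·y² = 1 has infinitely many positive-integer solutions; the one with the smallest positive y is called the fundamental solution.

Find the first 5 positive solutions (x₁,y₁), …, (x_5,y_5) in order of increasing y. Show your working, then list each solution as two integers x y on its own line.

d=315: √d = [17; 1,2,1,34] (ℓ=4, even), read p_3/q_3
k=0  a_k=17  p_k/q_k = 17/1
…
k=2  a_k=2  p_k/q_k = 53/3
k=3  a_k=1  p_k/q_k = 71/4
→ (71, 4).  Check: 71²=5041, 315·4²=5040, difference 1.
n=2: (71,4)∘(71,4) = (71·71+315·4·4, 71·4+4·71) = (10081,568)
n=3: (10081,568)∘(71,4) = (71·10081+315·4·568, 71·568+4·10081) = (1431431,80652)
n=4: (1431431,80652)∘(71,4) = (71·1431431+315·4·80652, 71·80652+4·1431431) = (203253121,11452016)
n=5: (203253121,11452016)∘(71,4) = (71·203253121+315·4·11452016, 71·11452016+4·203253121) = (28860511751,1626105620)

71 4
10081 568
1431431 80652
203253121 11452016
28860511751 1626105620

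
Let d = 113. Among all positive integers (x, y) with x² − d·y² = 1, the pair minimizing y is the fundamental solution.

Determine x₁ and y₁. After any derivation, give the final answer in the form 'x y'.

√113 → a₀=10, period (1,1,1,2,2,1,1,1,20); ℓ=9 odd so k=17
a_0=10:  p_0=10·1+0=10,  q_0=10·0+1=1
a_1=1:  p_1=1·10+1=11,  q_1=1·1+0=1
a_2=1:  p_2=1·11+10=21,  q_2=1·1+1=2
a_3=1:  p_3=1·21+11=32,  q_3=1·2+1=3
…
a_5=2:  p_5=2·85+32=202,  q_5=2·8+3=19
a_6=1:  p_6=1·202+85=287,  q_6=1·19+8=27
a_7=1:  p_7=1·287+202=489,  q_7=1·27+19=46
a_8=1:  p_8=1·489+287=776,  q_8=1·46+27=73
a_9=20:  p_9=20·776+489=16009,  q_9=20·73+46=1506
a_10=1:  p_10=1·16009+776=16785,  q_10=1·1506+73=1579
a_11=1:  p_11=1·16785+16009=32794,  q_11=1·1579+1506=3085
a_12=1:  p_12=1·32794+16785=49579,  q_12=1·3085+1579=4664
a_13=2:  p_13=2·49579+32794=131952,  q_13=2·4664+3085=12413
a_14=2:  p_14=2·131952+49579=313483,  q_14=2·12413+4664=29490
a_15=1:  p_15=1·313483+131952=445435,  q_15=1·29490+12413=41903
a_16=1:  p_16=1·445435+313483=758918,  q_16=1·41903+29490=71393
a_17=1:  p_17=1·758918+445435=1204353,  q_17=1·71393+41903=113296
→ (1204353, 113296).  Check: 1204353²=1450466148609, 113·113296²=1450466148608, difference 1.

1204353 113296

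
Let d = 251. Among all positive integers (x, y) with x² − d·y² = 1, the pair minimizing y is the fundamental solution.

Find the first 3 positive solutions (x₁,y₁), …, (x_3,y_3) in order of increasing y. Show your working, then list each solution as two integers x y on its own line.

√251 = [15; 1,5,2,1,2,…,5,1,30, …], period ℓ=14 (even) → k=13
i=0: a=15 ⇒ p=15, q=1
…
i=3: a=2 ⇒ p=206, q=13
i=4: a=1 ⇒ p=301, q=19
i=5: a=2 ⇒ p=808, q=51
…
i=7: a=15 ⇒ p=29563, q=1866
…
i=9: a=2 ⇒ p=151649, q=9572
…
i=12: a=5 ⇒ p=3097857, q=195535
i=13: a=1 ⇒ p=3674890, q=231957
fundamental: x₁=3674890, y₁=231957  (since 13504816512100 − 251·53804049849 = 1)
n=2: (3674890,231957)∘(3674890,231957) = (3674890·3674890+251·231957·231957, 3674890·231957+231957·3674890) = (27009633024199,1704832919460)
n=3: (27009633024199,1704832919460)∘(3674890,231957) = (3674890·27009633024199+251·231957·1704832919460, 3674890·1704832919460+231957·27009633024199) = (198514860608593651330,12530146894788486843)

3674890 231957
27009633024199 1704832919460
198514860608593651330 12530146894788486843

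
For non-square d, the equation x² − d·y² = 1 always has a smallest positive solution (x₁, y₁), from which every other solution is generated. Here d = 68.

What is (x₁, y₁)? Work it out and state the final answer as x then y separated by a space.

√68 = [8; 4,16, …], period ℓ=2 (even) → k=1
a_0=8:  p_0=8·1+0=8,  q_0=8·0+1=1
a_1=4:  p_1=4·8+1=33,  q_1=4·1+0=4
→ (33, 4).  Check: 33²=1089, 68·4²=1088, difference 1.

33 4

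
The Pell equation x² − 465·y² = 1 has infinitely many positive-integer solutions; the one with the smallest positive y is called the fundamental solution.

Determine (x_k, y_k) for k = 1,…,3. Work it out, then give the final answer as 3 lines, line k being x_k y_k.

15871 736
503777281 23362112
15990898437631 741560158368

√465 = [21; 1,1,3,2,2,2,3,1,1,42, …], period ℓ=10 (even) → k=9
i=0: a=21 ⇒ p=21, q=1
i=1: a=1 ⇒ p=22, q=1
i=2: a=1 ⇒ p=43, q=2
…
i=8: a=1 ⇒ p=8949, q=415
i=9: a=1 ⇒ p=15871, q=736
→ (15871, 736).  Check: 15871²=251888641, 465·736²=251888640, difference 1.
(15871+736√465)^2 = 503777281 + 23362112√465
(15871+736√465)^3 = 15990898437631 + 741560158368√465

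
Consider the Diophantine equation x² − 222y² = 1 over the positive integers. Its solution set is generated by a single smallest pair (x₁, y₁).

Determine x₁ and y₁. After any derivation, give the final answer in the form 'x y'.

d=222: √d = [14; 1,8,1,28] (ℓ=4, even), read p_3/q_3
k=0  a_k=14  p_k/q_k = 14/1
k=1  a_k=1  p_k/q_k = 15/1
k=2  a_k=8  p_k/q_k = 134/9
k=3  a_k=1  p_k/q_k = 149/10
fundamental: x₁=149, y₁=10  (since 22201 − 222·100 = 1)

149 10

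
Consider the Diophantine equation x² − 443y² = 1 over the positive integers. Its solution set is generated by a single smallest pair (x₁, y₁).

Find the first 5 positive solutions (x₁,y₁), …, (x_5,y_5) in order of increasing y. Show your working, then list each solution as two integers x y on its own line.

442 21
390727 18564
345402226 16410555
305335177057 14506912056
269915951116162 12824093846949

d=443: √d = [21; 21,42] (ℓ=2, even), read p_1/q_1
i=0: a=21 ⇒ p=21, q=1
i=1: a=21 ⇒ p=442, q=21
fundamental: x₁=442, y₁=21  (since 195364 − 443·441 = 1)
k=2:  x_2 = 442·442+443·21·21 = 390727,  y_2 = 442·21+21·442 = 18564
k=3:  x_3 = 442·390727+443·21·18564 = 345402226,  y_3 = 442·18564+21·390727 = 16410555
k=4:  x_4 = 442·345402226+443·21·16410555 = 305335177057,  y_4 = 442·16410555+21·345402226 = 14506912056
k=5:  x_5 = 442·305335177057+443·21·14506912056 = 269915951116162,  y_5 = 442·14506912056+21·305335177057 = 12824093846949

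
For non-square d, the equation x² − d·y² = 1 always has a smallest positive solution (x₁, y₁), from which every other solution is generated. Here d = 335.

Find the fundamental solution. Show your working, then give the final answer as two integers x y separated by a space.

√335 = [18; 3,3,3,36, …], period ℓ=4 (even) → k=3
k=0  a_k=18  p_k/q_k = 18/1
…
k=2  a_k=3  p_k/q_k = 183/10
k=3  a_k=3  p_k/q_k = 604/33
(x₁, y₁) = (604, 33);  604² − 335·33² = 1 ✓

604 33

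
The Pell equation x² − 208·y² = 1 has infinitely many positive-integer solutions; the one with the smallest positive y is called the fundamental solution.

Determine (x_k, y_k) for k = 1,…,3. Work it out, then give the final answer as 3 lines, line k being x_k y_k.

649 45
842401 58410
1093435849 75816135

d=208: √d = [14; 2,2,1,2,2,28] (ℓ=6, even), read p_5/q_5
step 0: (14, 1)  from 14·(1,0) + (0,1)
…
step 2: (72, 5)  from 2·(29,2) + (14,1)
step 3: (101, 7)  from 1·(72,5) + (29,2)
step 4: (274, 19)  from 2·(101,7) + (72,5)
step 5: (649, 45)  from 2·(274,19) + (101,7)
fundamental: x₁=649, y₁=45  (since 421201 − 208·2025 = 1)
n=2: (649,45)∘(649,45) = (649·649+208·45·45, 649·45+45·649) = (842401,58410)
n=3: (842401,58410)∘(649,45) = (649·842401+208·45·58410, 649·58410+45·842401) = (1093435849,75816135)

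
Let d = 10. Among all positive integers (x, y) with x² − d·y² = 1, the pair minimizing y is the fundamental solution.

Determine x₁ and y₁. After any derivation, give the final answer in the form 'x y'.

19 6

√10 = [3; 6, …], period ℓ=1 (odd) → k=1
step 0: (3, 1)  from 3·(1,0) + (0,1)
step 1: (19, 6)  from 6·(3,1) + (1,0)
fundamental: x₁=19, y₁=6  (since 361 − 10·36 = 1)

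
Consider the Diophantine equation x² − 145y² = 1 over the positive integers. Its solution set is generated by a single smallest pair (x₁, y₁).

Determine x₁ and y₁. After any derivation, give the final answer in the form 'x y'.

√145 → a₀=12, period (24); ℓ=1 odd so k=1
i=0: a=12 ⇒ p=12, q=1
i=1: a=24 ⇒ p=289, q=24
→ (289, 24).  Check: 289²=83521, 145·24²=83520, difference 1.

289 24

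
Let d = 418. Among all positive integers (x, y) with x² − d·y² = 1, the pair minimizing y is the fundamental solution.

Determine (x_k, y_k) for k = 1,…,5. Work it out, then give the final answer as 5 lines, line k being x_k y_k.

33857 1656
2292592897 112134384
155240635393601 7593067676520
10511964382749705217 514156984535740896
711807156058272903670337 34815626043260091355224

d=418: √d = [20; 2,4,20,4,2,40] (ℓ=6, even), read p_5/q_5
a_0=20:  p_0=20·1+0=20,  q_0=20·0+1=1
…
a_2=4:  p_2=4·41+20=184,  q_2=4·2+1=9
a_3=20:  p_3=20·184+41=3721,  q_3=20·9+2=182
a_4=4:  p_4=4·3721+184=15068,  q_4=4·182+9=737
a_5=2:  p_5=2·15068+3721=33857,  q_5=2·737+182=1656
→ (33857, 1656).  Check: 33857²=1146296449, 418·1656²=1146296448, difference 1.
(x_2, y_2) = (33857·33857 + 418·1656·1656, 33857·1656 + 1656·33857) = (2292592897, 112134384)
(x_3, y_3) = (33857·2292592897 + 418·1656·112134384, 33857·112134384 + 1656·2292592897) = (155240635393601, 7593067676520)
(x_4, y_4) = (33857·155240635393601 + 418·1656·7593067676520, 33857·7593067676520 + 1656·155240635393601) = (10511964382749705217, 514156984535740896)
(x_5, y_5) = (33857·10511964382749705217 + 418·1656·514156984535740896, 33857·514156984535740896 + 1656·10511964382749705217) = (711807156058272903670337, 34815626043260091355224)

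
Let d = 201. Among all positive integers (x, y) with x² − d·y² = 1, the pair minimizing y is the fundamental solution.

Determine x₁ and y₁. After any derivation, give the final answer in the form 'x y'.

515095 36332

[14; 5,1,1,1,2,…,1,5,28] for √201; ℓ=14 ⇒ convergent index 13
i=0: a=14 ⇒ p=14, q=1
…
i=7: a=8 ⇒ p=7670, q=541
i=8: a=1 ⇒ p=8549, q=603
…
i=12: a=1 ⇒ p=91402, q=6447
i=13: a=5 ⇒ p=515095, q=36332
(x₁, y₁) = (515095, 36332);  515095² − 201·36332² = 1 ✓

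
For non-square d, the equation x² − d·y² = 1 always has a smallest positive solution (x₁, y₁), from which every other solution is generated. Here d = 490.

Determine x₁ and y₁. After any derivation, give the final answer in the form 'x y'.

[22; 7,2,1,4,4,4,1,2,7,44] for √490; ℓ=10 ⇒ convergent index 9
step 0: (22, 1)  from 22·(1,0) + (0,1)
…
step 4: (2280, 103)  from 4·(487,22) + (332,15)
…
step 8: (141338, 6385)  from 2·(50315,2273) + (40708,1839)
step 9: (1039681, 46968)  from 7·(141338,6385) + (50315,2273)
fundamental: x₁=1039681, y₁=46968  (since 1080936581761 − 490·2205993024 = 1)

1039681 46968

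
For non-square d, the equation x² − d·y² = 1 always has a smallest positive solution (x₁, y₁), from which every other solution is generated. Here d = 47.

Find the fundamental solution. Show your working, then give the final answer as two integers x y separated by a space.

[6; 1,5,1,12] for √47; ℓ=4 ⇒ convergent index 3
a_0=6:  p_0=6·1+0=6,  q_0=6·0+1=1
…
a_2=5:  p_2=5·7+6=41,  q_2=5·1+1=6
a_3=1:  p_3=1·41+7=48,  q_3=1·6+1=7
→ (48, 7).  Check: 48²=2304, 47·7²=2303, difference 1.

48 7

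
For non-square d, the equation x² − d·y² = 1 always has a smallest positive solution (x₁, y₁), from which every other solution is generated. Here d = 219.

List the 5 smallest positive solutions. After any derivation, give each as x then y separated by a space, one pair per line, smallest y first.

√219 → a₀=14, period (1,3,1,28); ℓ=4 even so k=3
a_0=14:  p_0=14·1+0=14,  q_0=14·0+1=1
a_1=1:  p_1=1·14+1=15,  q_1=1·1+0=1
a_2=3:  p_2=3·15+14=59,  q_2=3·1+1=4
a_3=1:  p_3=1·59+15=74,  q_3=1·4+1=5
fundamental: x₁=74, y₁=5  (since 5476 − 219·25 = 1)
(74+5√219)^2 = 10951 + 740√219
(74+5√219)^3 = 1620674 + 109515√219
(74+5√219)^4 = 239848801 + 16207480√219
(74+5√219)^5 = 35496001874 + 2398597525√219

74 5
10951 740
1620674 109515
239848801 16207480
35496001874 2398597525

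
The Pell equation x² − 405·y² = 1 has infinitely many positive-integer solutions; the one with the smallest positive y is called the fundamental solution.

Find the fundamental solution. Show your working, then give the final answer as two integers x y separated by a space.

√405 → a₀=20, period (8,40); ℓ=2 even so k=1
a_0=20:  p_0=20·1+0=20,  q_0=20·0+1=1
a_1=8:  p_1=8·20+1=161,  q_1=8·1+0=8
→ (161, 8).  Check: 161²=25921, 405·8²=25920, difference 1.

161 8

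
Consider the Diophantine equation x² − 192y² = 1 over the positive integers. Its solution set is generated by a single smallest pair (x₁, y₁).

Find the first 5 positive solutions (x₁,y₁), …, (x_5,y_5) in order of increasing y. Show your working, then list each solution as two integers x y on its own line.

97 7
18817 1358
3650401 263445
708158977 51106972
137379191137 9914489123

√192 → a₀=13, period (1,5,1,26); ℓ=4 even so k=3
k=0  a_k=13  p_k/q_k = 13/1
k=1  a_k=1  p_k/q_k = 14/1
k=2  a_k=5  p_k/q_k = 83/6
k=3  a_k=1  p_k/q_k = 97/7
→ (97, 7).  Check: 97²=9409, 192·7²=9408, difference 1.
(x_2, y_2) = (97·97 + 192·7·7, 97·7 + 7·97) = (18817, 1358)
(x_3, y_3) = (97·18817 + 192·7·1358, 97·1358 + 7·18817) = (3650401, 263445)
(x_4, y_4) = (97·3650401 + 192·7·263445, 97·263445 + 7·3650401) = (708158977, 51106972)
(x_5, y_5) = (97·708158977 + 192·7·51106972, 97·51106972 + 7·708158977) = (137379191137, 9914489123)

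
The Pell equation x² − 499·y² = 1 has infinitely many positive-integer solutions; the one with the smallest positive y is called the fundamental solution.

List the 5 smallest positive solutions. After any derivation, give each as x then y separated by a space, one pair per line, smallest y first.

4490 201
40320199 1804980
362075382530 16208720199
3251436894799201 145554305582040
29197902953221442450 1307077647917999001

√499 = [22; 2,1,21,1,2,44, …], period ℓ=6 (even) → k=5
k=0  a_k=22  p_k/q_k = 22/1
…
k=3  a_k=21  p_k/q_k = 1452/65
k=4  a_k=1  p_k/q_k = 1519/68
k=5  a_k=2  p_k/q_k = 4490/201
→ (4490, 201).  Check: 4490²=20160100, 499·201²=20160099, difference 1.
(4490+201√499)^2 = 40320199 + 1804980√499
(4490+201√499)^3 = 362075382530 + 16208720199√499
(4490+201√499)^4 = 3251436894799201 + 145554305582040√499
(4490+201√499)^5 = 29197902953221442450 + 1307077647917999001√499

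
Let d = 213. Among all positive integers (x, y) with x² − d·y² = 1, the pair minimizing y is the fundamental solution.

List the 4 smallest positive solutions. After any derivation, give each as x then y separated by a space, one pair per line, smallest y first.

√213 = [14; 1,1,2,6,1,8,1,6,2,1,1,28, …], period ℓ=12 (even) → k=11
a_0=14:  p_0=14·1+0=14,  q_0=14·0+1=1
a_1=1:  p_1=1·14+1=15,  q_1=1·1+0=1
…
a_3=2:  p_3=2·29+15=73,  q_3=2·2+1=5
…
a_5=1:  p_5=1·467+73=540,  q_5=1·32+5=37
a_6=8:  p_6=8·540+467=4787,  q_6=8·37+32=328
a_7=1:  p_7=1·4787+540=5327,  q_7=1·328+37=365
a_8=6:  p_8=6·5327+4787=36749,  q_8=6·365+328=2518
a_9=2:  p_9=2·36749+5327=78825,  q_9=2·2518+365=5401
a_10=1:  p_10=1·78825+36749=115574,  q_10=1·5401+2518=7919
a_11=1:  p_11=1·115574+78825=194399,  q_11=1·7919+5401=13320
(x₁, y₁) = (194399, 13320);  194399² − 213·13320² = 1 ✓
n=2: (194399,13320)∘(194399,13320) = (194399·194399+213·13320·13320, 194399·13320+13320·194399) = (75581942401,5178789360)
n=3: (75581942401,5178789360)∘(194399,13320) = (194399·75581942401+213·13320·5178789360, 194399·5178789360+13320·75581942401) = (29386108041429599,2013502945575960)
n=4: (29386108041429599,2013502945575960)∘(194399,13320) = (194399·29386108041429599+213·13320·2013502945575960, 194399·2013502945575960+13320·29386108041429599) = (11425260034216163289601,782845918228863306720)

194399 13320
75581942401 5178789360
29386108041429599 2013502945575960
11425260034216163289601 782845918228863306720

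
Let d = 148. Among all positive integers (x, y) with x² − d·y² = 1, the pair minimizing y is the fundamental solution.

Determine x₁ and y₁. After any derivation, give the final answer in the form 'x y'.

73 6

√148 = [12; 6,24, …], period ℓ=2 (even) → k=1
k=0  a_k=12  p_k/q_k = 12/1
k=1  a_k=6  p_k/q_k = 73/6
fundamental: x₁=73, y₁=6  (since 5329 − 148·36 = 1)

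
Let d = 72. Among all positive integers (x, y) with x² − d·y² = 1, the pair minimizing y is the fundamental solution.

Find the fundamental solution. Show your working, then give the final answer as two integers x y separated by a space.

17 2

d=72: √d = [8; 2,16] (ℓ=2, even), read p_1/q_1
step 0: (8, 1)  from 8·(1,0) + (0,1)
step 1: (17, 2)  from 2·(8,1) + (1,0)
(x₁, y₁) = (17, 2);  17² − 72·2² = 1 ✓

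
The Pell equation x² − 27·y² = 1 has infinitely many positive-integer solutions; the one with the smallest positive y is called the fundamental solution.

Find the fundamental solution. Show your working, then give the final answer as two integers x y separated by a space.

√27 → a₀=5, period (5,10); ℓ=2 even so k=1
i=0: a=5 ⇒ p=5, q=1
i=1: a=5 ⇒ p=26, q=5
→ (26, 5).  Check: 26²=676, 27·5²=675, difference 1.

26 5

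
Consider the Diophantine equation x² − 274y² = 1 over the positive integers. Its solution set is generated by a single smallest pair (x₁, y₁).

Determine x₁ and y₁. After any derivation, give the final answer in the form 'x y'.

√274 = [16; 1,1,4,4,1,1,32, …], period ℓ=7 (odd) → k=13
a_0=16:  p_0=16·1+0=16,  q_0=16·0+1=1
…
a_11=4:  p_11=4·419253+93011=1770023,  q_11=4·25328+5619=106931
a_12=1:  p_12=1·1770023+419253=2189276,  q_12=1·106931+25328=132259
a_13=1:  p_13=1·2189276+1770023=3959299,  q_13=1·132259+106931=239190
→ (3959299, 239190).  Check: 3959299²=15676048571401, 274·239190²=15676048571400, difference 1.

3959299 239190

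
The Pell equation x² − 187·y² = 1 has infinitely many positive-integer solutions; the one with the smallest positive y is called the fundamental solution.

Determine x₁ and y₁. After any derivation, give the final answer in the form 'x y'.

[13; 1,2,13,2,1,26] for √187; ℓ=6 ⇒ convergent index 5
step 0: (13, 1)  from 13·(1,0) + (0,1)
…
step 2: (41, 3)  from 2·(14,1) + (13,1)
step 3: (547, 40)  from 13·(41,3) + (14,1)
step 4: (1135, 83)  from 2·(547,40) + (41,3)
step 5: (1682, 123)  from 1·(1135,83) + (547,40)
(x₁, y₁) = (1682, 123);  1682² − 187·123² = 1 ✓

1682 123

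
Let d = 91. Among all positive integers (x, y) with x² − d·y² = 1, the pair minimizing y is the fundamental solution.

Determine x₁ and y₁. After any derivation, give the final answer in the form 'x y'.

1574 165

√91 → a₀=9, period (1,1,5,1,5,1,1,18); ℓ=8 even so k=7
k=0  a_k=9  p_k/q_k = 9/1
…
k=2  a_k=1  p_k/q_k = 19/2
…
k=4  a_k=1  p_k/q_k = 124/13
…
k=6  a_k=1  p_k/q_k = 849/89
k=7  a_k=1  p_k/q_k = 1574/165
fundamental: x₁=1574, y₁=165  (since 2477476 − 91·27225 = 1)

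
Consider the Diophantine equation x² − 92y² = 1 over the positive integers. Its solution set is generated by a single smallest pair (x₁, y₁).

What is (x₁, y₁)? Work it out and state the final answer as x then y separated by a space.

1151 120

√92 = [9; 1,1,2,4,2,1,1,18, …], period ℓ=8 (even) → k=7
k=0  a_k=9  p_k/q_k = 9/1
k=1  a_k=1  p_k/q_k = 10/1
k=2  a_k=1  p_k/q_k = 19/2
k=3  a_k=2  p_k/q_k = 48/5
…
k=6  a_k=1  p_k/q_k = 681/71
k=7  a_k=1  p_k/q_k = 1151/120
fundamental: x₁=1151, y₁=120  (since 1324801 − 92·14400 = 1)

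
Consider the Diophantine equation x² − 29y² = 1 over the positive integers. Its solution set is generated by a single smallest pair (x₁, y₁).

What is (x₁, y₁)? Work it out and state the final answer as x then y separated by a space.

√29 = [5; 2,1,1,2,10, …], period ℓ=5 (odd) → k=9
k=0  a_k=5  p_k/q_k = 5/1
k=1  a_k=2  p_k/q_k = 11/2
k=2  a_k=1  p_k/q_k = 16/3
…
k=4  a_k=2  p_k/q_k = 70/13
…
k=8  a_k=1  p_k/q_k = 3775/701
k=9  a_k=2  p_k/q_k = 9801/1820
→ (9801, 1820).  Check: 9801²=96059601, 29·1820²=96059600, difference 1.

9801 1820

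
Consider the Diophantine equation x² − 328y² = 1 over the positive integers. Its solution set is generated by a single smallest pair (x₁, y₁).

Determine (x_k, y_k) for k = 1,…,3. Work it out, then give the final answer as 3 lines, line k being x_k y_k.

d=328: √d = [18; 9,36] (ℓ=2, even), read p_1/q_1
step 0: (18, 1)  from 18·(1,0) + (0,1)
step 1: (163, 9)  from 9·(18,1) + (1,0)
(x₁, y₁) = (163, 9);  163² − 328·9² = 1 ✓
n=2: (163,9)∘(163,9) = (163·163+328·9·9, 163·9+9·163) = (53137,2934)
n=3: (53137,2934)∘(163,9) = (163·53137+328·9·2934, 163·2934+9·53137) = (17322499,956475)

163 9
53137 2934
17322499 956475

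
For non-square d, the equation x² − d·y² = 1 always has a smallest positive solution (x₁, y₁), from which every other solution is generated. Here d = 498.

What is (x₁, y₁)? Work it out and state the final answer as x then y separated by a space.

√498 → a₀=22, period (3,6,22,6,3,44); ℓ=6 even so k=5
step 0: (22, 1)  from 22·(1,0) + (0,1)
step 1: (67, 3)  from 3·(22,1) + (1,0)
…
step 3: (9395, 421)  from 22·(424,19) + (67,3)
step 4: (56794, 2545)  from 6·(9395,421) + (424,19)
step 5: (179777, 8056)  from 3·(56794,2545) + (9395,421)
fundamental: x₁=179777, y₁=8056  (since 32319769729 − 498·64899136 = 1)

179777 8056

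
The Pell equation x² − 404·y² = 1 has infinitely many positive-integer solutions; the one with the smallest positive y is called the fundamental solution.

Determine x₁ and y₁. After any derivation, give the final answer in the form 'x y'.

√404 = [20; 10,40, …], period ℓ=2 (even) → k=1
i=0: a=20 ⇒ p=20, q=1
i=1: a=10 ⇒ p=201, q=10
(x₁, y₁) = (201, 10);  201² − 404·10² = 1 ✓

201 10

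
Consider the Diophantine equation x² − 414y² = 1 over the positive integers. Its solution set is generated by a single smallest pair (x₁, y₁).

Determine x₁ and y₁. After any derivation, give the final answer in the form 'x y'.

24335 1196

d=414: √d = [20; 2,1,7,2,7,1,2,40] (ℓ=8, even), read p_7/q_7
i=0: a=20 ⇒ p=20, q=1
i=1: a=2 ⇒ p=41, q=2
i=2: a=1 ⇒ p=61, q=3
i=3: a=7 ⇒ p=468, q=23
i=4: a=2 ⇒ p=997, q=49
i=5: a=7 ⇒ p=7447, q=366
i=6: a=1 ⇒ p=8444, q=415
i=7: a=2 ⇒ p=24335, q=1196
(x₁, y₁) = (24335, 1196);  24335² − 414·1196² = 1 ✓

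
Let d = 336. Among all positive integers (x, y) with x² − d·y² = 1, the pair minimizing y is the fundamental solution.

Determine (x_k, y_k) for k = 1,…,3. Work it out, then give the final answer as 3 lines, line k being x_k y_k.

√336 = [18; 3,36, …], period ℓ=2 (even) → k=1
k=0  a_k=18  p_k/q_k = 18/1
k=1  a_k=3  p_k/q_k = 55/3
→ (55, 3).  Check: 55²=3025, 336·3²=3024, difference 1.
k=2:  x_2 = 55·55+336·3·3 = 6049,  y_2 = 55·3+3·55 = 330
k=3:  x_3 = 55·6049+336·3·330 = 665335,  y_3 = 55·330+3·6049 = 36297

55 3
6049 330
665335 36297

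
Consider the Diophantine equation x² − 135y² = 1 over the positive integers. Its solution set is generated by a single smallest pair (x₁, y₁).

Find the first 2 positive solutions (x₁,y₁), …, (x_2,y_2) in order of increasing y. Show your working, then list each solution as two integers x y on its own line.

244 21
119071 10248

[11; 1,1,1,1,1,1,1,22] for √135; ℓ=8 ⇒ convergent index 7
step 0: (11, 1)  from 11·(1,0) + (0,1)
…
step 2: (23, 2)  from 1·(12,1) + (11,1)
…
step 4: (58, 5)  from 1·(35,3) + (23,2)
step 5: (93, 8)  from 1·(58,5) + (35,3)
step 6: (151, 13)  from 1·(93,8) + (58,5)
step 7: (244, 21)  from 1·(151,13) + (93,8)
fundamental: x₁=244, y₁=21  (since 59536 − 135·441 = 1)
n=2: (244,21)∘(244,21) = (244·244+135·21·21, 244·21+21·244) = (119071,10248)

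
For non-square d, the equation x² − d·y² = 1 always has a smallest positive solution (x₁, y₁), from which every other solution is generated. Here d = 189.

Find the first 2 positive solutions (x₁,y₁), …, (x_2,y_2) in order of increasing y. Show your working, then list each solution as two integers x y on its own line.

√189 = [13; 1,2,1,26, …], period ℓ=4 (even) → k=3
a_0=13:  p_0=13·1+0=13,  q_0=13·0+1=1
…
a_2=2:  p_2=2·14+13=41,  q_2=2·1+1=3
a_3=1:  p_3=1·41+14=55,  q_3=1·3+1=4
(x₁, y₁) = (55, 4);  55² − 189·4² = 1 ✓
(55+4√189)^2 = 6049 + 440√189

55 4
6049 440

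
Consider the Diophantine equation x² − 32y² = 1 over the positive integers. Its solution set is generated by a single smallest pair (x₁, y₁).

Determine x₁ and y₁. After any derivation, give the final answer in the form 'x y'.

17 3

√32 → a₀=5, period (1,1,1,10); ℓ=4 even so k=3
k=0  a_k=5  p_k/q_k = 5/1
k=1  a_k=1  p_k/q_k = 6/1
k=2  a_k=1  p_k/q_k = 11/2
k=3  a_k=1  p_k/q_k = 17/3
→ (17, 3).  Check: 17²=289, 32·3²=288, difference 1.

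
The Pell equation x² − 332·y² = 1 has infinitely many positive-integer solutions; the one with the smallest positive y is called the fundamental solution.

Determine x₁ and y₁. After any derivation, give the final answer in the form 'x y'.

√332 → a₀=18, period (4,1,1,8,1,1,4,36); ℓ=8 even so k=7
k=0  a_k=18  p_k/q_k = 18/1
k=1  a_k=4  p_k/q_k = 73/4
…
k=3  a_k=1  p_k/q_k = 164/9
…
k=5  a_k=1  p_k/q_k = 1567/86
k=6  a_k=1  p_k/q_k = 2970/163
k=7  a_k=4  p_k/q_k = 13447/738
fundamental: x₁=13447, y₁=738  (since 180821809 − 332·544644 = 1)

13447 738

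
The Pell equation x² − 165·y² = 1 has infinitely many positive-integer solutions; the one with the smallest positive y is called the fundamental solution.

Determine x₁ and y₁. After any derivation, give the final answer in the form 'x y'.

√165 → a₀=12, period (1,5,2,5,1,24); ℓ=6 even so k=5
step 0: (12, 1)  from 12·(1,0) + (0,1)
step 1: (13, 1)  from 1·(12,1) + (1,0)
step 2: (77, 6)  from 5·(13,1) + (12,1)
…
step 4: (912, 71)  from 5·(167,13) + (77,6)
step 5: (1079, 84)  from 1·(912,71) + (167,13)
→ (1079, 84).  Check: 1079²=1164241, 165·84²=1164240, difference 1.

1079 84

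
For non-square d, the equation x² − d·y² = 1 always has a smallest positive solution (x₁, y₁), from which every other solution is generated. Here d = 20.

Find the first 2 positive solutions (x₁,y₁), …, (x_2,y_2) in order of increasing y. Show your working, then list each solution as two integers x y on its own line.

[4; 2,8] for √20; ℓ=2 ⇒ convergent index 1
step 0: (4, 1)  from 4·(1,0) + (0,1)
step 1: (9, 2)  from 2·(4,1) + (1,0)
(x₁, y₁) = (9, 2);  9² − 20·2² = 1 ✓
k=2:  x_2 = 9·9+20·2·2 = 161,  y_2 = 9·2+2·9 = 36

9 2
161 36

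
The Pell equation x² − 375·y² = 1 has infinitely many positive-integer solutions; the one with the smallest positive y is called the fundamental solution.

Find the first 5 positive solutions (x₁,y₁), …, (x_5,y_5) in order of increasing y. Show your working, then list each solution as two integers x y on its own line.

d=375: √d = [19; 2,1,2,1,5,1,2,1,2,38] (ℓ=10, even), read p_9/q_9
a_0=19:  p_0=19·1+0=19,  q_0=19·0+1=1
…
a_2=1:  p_2=1·39+19=58,  q_2=1·2+1=3
a_3=2:  p_3=2·58+39=155,  q_3=2·3+2=8
a_4=1:  p_4=1·155+58=213,  q_4=1·8+3=11
a_5=5:  p_5=5·213+155=1220,  q_5=5·11+8=63
…
a_7=2:  p_7=2·1433+1220=4086,  q_7=2·74+63=211
a_8=1:  p_8=1·4086+1433=5519,  q_8=1·211+74=285
a_9=2:  p_9=2·5519+4086=15124,  q_9=2·285+211=781
→ (15124, 781).  Check: 15124²=228735376, 375·781²=228735375, difference 1.
n=2: (15124,781)∘(15124,781) = (15124·15124+375·781·781, 15124·781+781·15124) = (457470751,23623688)
n=3: (457470751,23623688)∘(15124,781) = (15124·457470751+375·781·23623688, 15124·23623688+781·457470751) = (13837575261124,714569313843)
n=4: (13837575261124,714569313843)∘(15124,781) = (15124·13837575261124+375·781·714569313843, 15124·714569313843+781·13837575261124) = (418558976041008001,21614292581499376)
n=5: (418558976041008001,21614292581499376)∘(15124,781) = (15124·418558976041008001+375·781·21614292581499376, 15124·21614292581499376+781·418558976041008001) = (12660571893450834753124,653789121290623811405)

15124 781
457470751 23623688
13837575261124 714569313843
418558976041008001 21614292581499376
12660571893450834753124 653789121290623811405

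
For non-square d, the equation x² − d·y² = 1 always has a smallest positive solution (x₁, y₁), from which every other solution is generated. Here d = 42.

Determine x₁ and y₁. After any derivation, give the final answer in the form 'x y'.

13 2

√42 → a₀=6, period (2,12); ℓ=2 even so k=1
step 0: (6, 1)  from 6·(1,0) + (0,1)
step 1: (13, 2)  from 2·(6,1) + (1,0)
→ (13, 2).  Check: 13²=169, 42·2²=168, difference 1.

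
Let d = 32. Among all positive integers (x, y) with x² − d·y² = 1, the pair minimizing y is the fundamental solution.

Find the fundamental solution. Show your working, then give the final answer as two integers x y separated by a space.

17 3

√32 → a₀=5, period (1,1,1,10); ℓ=4 even so k=3
a_0=5:  p_0=5·1+0=5,  q_0=5·0+1=1
…
a_2=1:  p_2=1·6+5=11,  q_2=1·1+1=2
a_3=1:  p_3=1·11+6=17,  q_3=1·2+1=3
→ (17, 3).  Check: 17²=289, 32·3²=288, difference 1.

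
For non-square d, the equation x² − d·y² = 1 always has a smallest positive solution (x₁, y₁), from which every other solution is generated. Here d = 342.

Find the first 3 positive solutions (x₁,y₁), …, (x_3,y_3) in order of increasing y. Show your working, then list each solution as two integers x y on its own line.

37 2
2737 148
202501 10950

√342 → a₀=18, period (2,36); ℓ=2 even so k=1
step 0: (18, 1)  from 18·(1,0) + (0,1)
step 1: (37, 2)  from 2·(18,1) + (1,0)
fundamental: x₁=37, y₁=2  (since 1369 − 342·4 = 1)
(x_2, y_2) = (37·37 + 342·2·2, 37·2 + 2·37) = (2737, 148)
(x_3, y_3) = (37·2737 + 342·2·148, 37·148 + 2·2737) = (202501, 10950)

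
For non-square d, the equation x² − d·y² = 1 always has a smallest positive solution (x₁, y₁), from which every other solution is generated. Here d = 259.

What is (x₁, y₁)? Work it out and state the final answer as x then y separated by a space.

847225 52644

√259 = [16; 10,1,2,3,4,3,2,1,10,32, …], period ℓ=10 (even) → k=9
i=0: a=16 ⇒ p=16, q=1
i=1: a=10 ⇒ p=161, q=10
…
i=8: a=1 ⇒ p=79196, q=4921
i=9: a=10 ⇒ p=847225, q=52644
(x₁, y₁) = (847225, 52644);  847225² − 259·52644² = 1 ✓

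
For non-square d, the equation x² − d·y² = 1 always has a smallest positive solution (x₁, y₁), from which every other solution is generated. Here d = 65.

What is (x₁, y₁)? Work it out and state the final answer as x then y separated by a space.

129 16

√65 → a₀=8, period (16); ℓ=1 odd so k=1
i=0: a=8 ⇒ p=8, q=1
i=1: a=16 ⇒ p=129, q=16
→ (129, 16).  Check: 129²=16641, 65·16²=16640, difference 1.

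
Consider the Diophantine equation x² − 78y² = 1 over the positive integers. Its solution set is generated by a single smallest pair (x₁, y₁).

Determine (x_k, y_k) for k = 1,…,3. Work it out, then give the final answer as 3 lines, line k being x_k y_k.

√78 = [8; 1,4,1,16, …], period ℓ=4 (even) → k=3
step 0: (8, 1)  from 8·(1,0) + (0,1)
step 1: (9, 1)  from 1·(8,1) + (1,0)
step 2: (44, 5)  from 4·(9,1) + (8,1)
step 3: (53, 6)  from 1·(44,5) + (9,1)
→ (53, 6).  Check: 53²=2809, 78·6²=2808, difference 1.
k=2:  x_2 = 53·53+78·6·6 = 5617,  y_2 = 53·6+6·53 = 636
k=3:  x_3 = 53·5617+78·6·636 = 595349,  y_3 = 53·636+6·5617 = 67410

53 6
5617 636
595349 67410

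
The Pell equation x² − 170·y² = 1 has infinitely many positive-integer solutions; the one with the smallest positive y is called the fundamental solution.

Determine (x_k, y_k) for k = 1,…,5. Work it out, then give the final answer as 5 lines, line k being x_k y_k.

√170 → a₀=13, period (26); ℓ=1 odd so k=1
k=0  a_k=13  p_k/q_k = 13/1
k=1  a_k=26  p_k/q_k = 339/26
→ (339, 26).  Check: 339²=114921, 170·26²=114920, difference 1.
(339+26√170)^2 = 229841 + 17628√170
(339+26√170)^3 = 155831859 + 11951758√170
(339+26√170)^4 = 105653770561 + 8103274296√170
(339+26√170)^5 = 71633100608499 + 5494008020930√170

339 26
229841 17628
155831859 11951758
105653770561 8103274296
71633100608499 5494008020930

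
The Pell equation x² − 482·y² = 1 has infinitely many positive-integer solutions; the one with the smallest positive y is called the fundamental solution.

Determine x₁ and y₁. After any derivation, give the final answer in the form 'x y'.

483 22

√482 → a₀=21, period (1,20,1,42); ℓ=4 even so k=3
a_0=21:  p_0=21·1+0=21,  q_0=21·0+1=1
a_1=1:  p_1=1·21+1=22,  q_1=1·1+0=1
a_2=20:  p_2=20·22+21=461,  q_2=20·1+1=21
a_3=1:  p_3=1·461+22=483,  q_3=1·21+1=22
fundamental: x₁=483, y₁=22  (since 233289 − 482·484 = 1)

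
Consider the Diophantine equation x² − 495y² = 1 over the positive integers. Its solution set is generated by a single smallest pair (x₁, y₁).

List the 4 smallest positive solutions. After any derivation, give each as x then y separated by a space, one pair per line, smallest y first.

89 4
15841 712
2819609 126732
501874561 22557584

√495 = [22; 4,44, …], period ℓ=2 (even) → k=1
k=0  a_k=22  p_k/q_k = 22/1
k=1  a_k=4  p_k/q_k = 89/4
fundamental: x₁=89, y₁=4  (since 7921 − 495·16 = 1)
k=2:  x_2 = 89·89+495·4·4 = 15841,  y_2 = 89·4+4·89 = 712
k=3:  x_3 = 89·15841+495·4·712 = 2819609,  y_3 = 89·712+4·15841 = 126732
k=4:  x_4 = 89·2819609+495·4·126732 = 501874561,  y_4 = 89·126732+4·2819609 = 22557584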